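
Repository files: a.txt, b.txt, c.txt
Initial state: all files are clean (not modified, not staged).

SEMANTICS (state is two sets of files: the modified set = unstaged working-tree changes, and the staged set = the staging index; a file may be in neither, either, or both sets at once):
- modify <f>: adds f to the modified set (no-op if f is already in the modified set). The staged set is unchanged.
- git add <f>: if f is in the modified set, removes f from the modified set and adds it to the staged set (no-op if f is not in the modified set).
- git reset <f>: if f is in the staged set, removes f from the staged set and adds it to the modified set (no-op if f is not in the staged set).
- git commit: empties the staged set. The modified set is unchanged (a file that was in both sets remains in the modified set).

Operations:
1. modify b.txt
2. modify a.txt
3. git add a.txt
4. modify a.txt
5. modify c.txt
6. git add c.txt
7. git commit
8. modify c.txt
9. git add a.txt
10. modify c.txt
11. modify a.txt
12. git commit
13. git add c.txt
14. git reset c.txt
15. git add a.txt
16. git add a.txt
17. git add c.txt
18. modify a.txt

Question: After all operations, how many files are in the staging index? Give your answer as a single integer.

Answer: 2

Derivation:
After op 1 (modify b.txt): modified={b.txt} staged={none}
After op 2 (modify a.txt): modified={a.txt, b.txt} staged={none}
After op 3 (git add a.txt): modified={b.txt} staged={a.txt}
After op 4 (modify a.txt): modified={a.txt, b.txt} staged={a.txt}
After op 5 (modify c.txt): modified={a.txt, b.txt, c.txt} staged={a.txt}
After op 6 (git add c.txt): modified={a.txt, b.txt} staged={a.txt, c.txt}
After op 7 (git commit): modified={a.txt, b.txt} staged={none}
After op 8 (modify c.txt): modified={a.txt, b.txt, c.txt} staged={none}
After op 9 (git add a.txt): modified={b.txt, c.txt} staged={a.txt}
After op 10 (modify c.txt): modified={b.txt, c.txt} staged={a.txt}
After op 11 (modify a.txt): modified={a.txt, b.txt, c.txt} staged={a.txt}
After op 12 (git commit): modified={a.txt, b.txt, c.txt} staged={none}
After op 13 (git add c.txt): modified={a.txt, b.txt} staged={c.txt}
After op 14 (git reset c.txt): modified={a.txt, b.txt, c.txt} staged={none}
After op 15 (git add a.txt): modified={b.txt, c.txt} staged={a.txt}
After op 16 (git add a.txt): modified={b.txt, c.txt} staged={a.txt}
After op 17 (git add c.txt): modified={b.txt} staged={a.txt, c.txt}
After op 18 (modify a.txt): modified={a.txt, b.txt} staged={a.txt, c.txt}
Final staged set: {a.txt, c.txt} -> count=2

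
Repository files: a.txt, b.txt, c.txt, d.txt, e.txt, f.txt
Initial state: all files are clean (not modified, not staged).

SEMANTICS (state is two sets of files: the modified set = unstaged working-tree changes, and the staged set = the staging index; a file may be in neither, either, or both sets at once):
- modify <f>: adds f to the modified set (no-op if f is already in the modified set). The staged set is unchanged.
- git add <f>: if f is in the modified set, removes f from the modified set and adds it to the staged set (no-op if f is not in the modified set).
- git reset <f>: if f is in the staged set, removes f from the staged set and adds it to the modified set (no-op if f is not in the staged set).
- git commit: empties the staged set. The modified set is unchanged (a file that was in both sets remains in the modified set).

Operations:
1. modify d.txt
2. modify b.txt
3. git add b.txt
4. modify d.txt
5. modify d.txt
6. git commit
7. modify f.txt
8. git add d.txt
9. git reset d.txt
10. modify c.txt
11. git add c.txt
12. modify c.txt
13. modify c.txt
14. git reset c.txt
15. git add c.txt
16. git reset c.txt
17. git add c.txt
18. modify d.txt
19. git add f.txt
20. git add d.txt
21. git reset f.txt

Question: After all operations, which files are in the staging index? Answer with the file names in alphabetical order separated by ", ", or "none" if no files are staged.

Answer: c.txt, d.txt

Derivation:
After op 1 (modify d.txt): modified={d.txt} staged={none}
After op 2 (modify b.txt): modified={b.txt, d.txt} staged={none}
After op 3 (git add b.txt): modified={d.txt} staged={b.txt}
After op 4 (modify d.txt): modified={d.txt} staged={b.txt}
After op 5 (modify d.txt): modified={d.txt} staged={b.txt}
After op 6 (git commit): modified={d.txt} staged={none}
After op 7 (modify f.txt): modified={d.txt, f.txt} staged={none}
After op 8 (git add d.txt): modified={f.txt} staged={d.txt}
After op 9 (git reset d.txt): modified={d.txt, f.txt} staged={none}
After op 10 (modify c.txt): modified={c.txt, d.txt, f.txt} staged={none}
After op 11 (git add c.txt): modified={d.txt, f.txt} staged={c.txt}
After op 12 (modify c.txt): modified={c.txt, d.txt, f.txt} staged={c.txt}
After op 13 (modify c.txt): modified={c.txt, d.txt, f.txt} staged={c.txt}
After op 14 (git reset c.txt): modified={c.txt, d.txt, f.txt} staged={none}
After op 15 (git add c.txt): modified={d.txt, f.txt} staged={c.txt}
After op 16 (git reset c.txt): modified={c.txt, d.txt, f.txt} staged={none}
After op 17 (git add c.txt): modified={d.txt, f.txt} staged={c.txt}
After op 18 (modify d.txt): modified={d.txt, f.txt} staged={c.txt}
After op 19 (git add f.txt): modified={d.txt} staged={c.txt, f.txt}
After op 20 (git add d.txt): modified={none} staged={c.txt, d.txt, f.txt}
After op 21 (git reset f.txt): modified={f.txt} staged={c.txt, d.txt}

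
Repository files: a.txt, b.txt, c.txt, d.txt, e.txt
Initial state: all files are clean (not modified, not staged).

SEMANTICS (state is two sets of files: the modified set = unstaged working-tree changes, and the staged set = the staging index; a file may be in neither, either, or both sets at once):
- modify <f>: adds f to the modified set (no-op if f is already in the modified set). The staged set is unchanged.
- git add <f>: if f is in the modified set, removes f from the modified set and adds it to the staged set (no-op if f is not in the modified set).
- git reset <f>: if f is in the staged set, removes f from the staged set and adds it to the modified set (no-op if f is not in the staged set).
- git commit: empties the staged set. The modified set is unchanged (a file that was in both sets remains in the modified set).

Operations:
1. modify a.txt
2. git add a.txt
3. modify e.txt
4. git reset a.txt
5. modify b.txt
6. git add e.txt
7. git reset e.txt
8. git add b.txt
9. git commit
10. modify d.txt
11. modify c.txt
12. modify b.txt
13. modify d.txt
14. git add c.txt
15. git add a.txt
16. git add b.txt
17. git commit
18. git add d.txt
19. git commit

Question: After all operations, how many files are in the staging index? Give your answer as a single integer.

After op 1 (modify a.txt): modified={a.txt} staged={none}
After op 2 (git add a.txt): modified={none} staged={a.txt}
After op 3 (modify e.txt): modified={e.txt} staged={a.txt}
After op 4 (git reset a.txt): modified={a.txt, e.txt} staged={none}
After op 5 (modify b.txt): modified={a.txt, b.txt, e.txt} staged={none}
After op 6 (git add e.txt): modified={a.txt, b.txt} staged={e.txt}
After op 7 (git reset e.txt): modified={a.txt, b.txt, e.txt} staged={none}
After op 8 (git add b.txt): modified={a.txt, e.txt} staged={b.txt}
After op 9 (git commit): modified={a.txt, e.txt} staged={none}
After op 10 (modify d.txt): modified={a.txt, d.txt, e.txt} staged={none}
After op 11 (modify c.txt): modified={a.txt, c.txt, d.txt, e.txt} staged={none}
After op 12 (modify b.txt): modified={a.txt, b.txt, c.txt, d.txt, e.txt} staged={none}
After op 13 (modify d.txt): modified={a.txt, b.txt, c.txt, d.txt, e.txt} staged={none}
After op 14 (git add c.txt): modified={a.txt, b.txt, d.txt, e.txt} staged={c.txt}
After op 15 (git add a.txt): modified={b.txt, d.txt, e.txt} staged={a.txt, c.txt}
After op 16 (git add b.txt): modified={d.txt, e.txt} staged={a.txt, b.txt, c.txt}
After op 17 (git commit): modified={d.txt, e.txt} staged={none}
After op 18 (git add d.txt): modified={e.txt} staged={d.txt}
After op 19 (git commit): modified={e.txt} staged={none}
Final staged set: {none} -> count=0

Answer: 0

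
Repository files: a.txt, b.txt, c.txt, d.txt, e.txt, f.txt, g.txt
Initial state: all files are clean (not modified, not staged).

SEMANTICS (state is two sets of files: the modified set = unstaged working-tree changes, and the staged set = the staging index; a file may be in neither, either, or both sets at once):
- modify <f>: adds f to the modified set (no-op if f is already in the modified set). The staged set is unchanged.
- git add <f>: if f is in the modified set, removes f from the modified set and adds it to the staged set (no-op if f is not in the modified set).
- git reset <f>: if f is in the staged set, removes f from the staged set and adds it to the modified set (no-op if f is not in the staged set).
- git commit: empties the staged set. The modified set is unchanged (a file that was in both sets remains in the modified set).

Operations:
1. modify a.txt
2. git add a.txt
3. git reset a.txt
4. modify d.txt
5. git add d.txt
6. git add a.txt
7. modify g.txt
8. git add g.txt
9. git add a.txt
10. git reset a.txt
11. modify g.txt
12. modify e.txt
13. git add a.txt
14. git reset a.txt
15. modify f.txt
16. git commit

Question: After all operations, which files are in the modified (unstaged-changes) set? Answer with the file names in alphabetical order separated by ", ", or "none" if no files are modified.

Answer: a.txt, e.txt, f.txt, g.txt

Derivation:
After op 1 (modify a.txt): modified={a.txt} staged={none}
After op 2 (git add a.txt): modified={none} staged={a.txt}
After op 3 (git reset a.txt): modified={a.txt} staged={none}
After op 4 (modify d.txt): modified={a.txt, d.txt} staged={none}
After op 5 (git add d.txt): modified={a.txt} staged={d.txt}
After op 6 (git add a.txt): modified={none} staged={a.txt, d.txt}
After op 7 (modify g.txt): modified={g.txt} staged={a.txt, d.txt}
After op 8 (git add g.txt): modified={none} staged={a.txt, d.txt, g.txt}
After op 9 (git add a.txt): modified={none} staged={a.txt, d.txt, g.txt}
After op 10 (git reset a.txt): modified={a.txt} staged={d.txt, g.txt}
After op 11 (modify g.txt): modified={a.txt, g.txt} staged={d.txt, g.txt}
After op 12 (modify e.txt): modified={a.txt, e.txt, g.txt} staged={d.txt, g.txt}
After op 13 (git add a.txt): modified={e.txt, g.txt} staged={a.txt, d.txt, g.txt}
After op 14 (git reset a.txt): modified={a.txt, e.txt, g.txt} staged={d.txt, g.txt}
After op 15 (modify f.txt): modified={a.txt, e.txt, f.txt, g.txt} staged={d.txt, g.txt}
After op 16 (git commit): modified={a.txt, e.txt, f.txt, g.txt} staged={none}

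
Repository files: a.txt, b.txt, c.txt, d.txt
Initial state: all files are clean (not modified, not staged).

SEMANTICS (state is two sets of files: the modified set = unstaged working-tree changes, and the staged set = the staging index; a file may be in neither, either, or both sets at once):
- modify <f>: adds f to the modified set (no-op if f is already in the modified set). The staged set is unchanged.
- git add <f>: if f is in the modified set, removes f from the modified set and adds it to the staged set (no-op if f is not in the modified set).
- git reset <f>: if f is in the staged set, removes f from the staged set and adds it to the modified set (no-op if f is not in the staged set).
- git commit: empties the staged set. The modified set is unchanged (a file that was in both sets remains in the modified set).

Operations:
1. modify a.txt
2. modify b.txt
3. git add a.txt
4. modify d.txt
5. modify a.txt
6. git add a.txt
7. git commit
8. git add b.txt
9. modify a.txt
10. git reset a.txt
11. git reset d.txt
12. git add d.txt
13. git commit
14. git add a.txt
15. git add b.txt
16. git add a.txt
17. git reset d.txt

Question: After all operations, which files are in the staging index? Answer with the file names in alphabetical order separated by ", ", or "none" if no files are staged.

Answer: a.txt

Derivation:
After op 1 (modify a.txt): modified={a.txt} staged={none}
After op 2 (modify b.txt): modified={a.txt, b.txt} staged={none}
After op 3 (git add a.txt): modified={b.txt} staged={a.txt}
After op 4 (modify d.txt): modified={b.txt, d.txt} staged={a.txt}
After op 5 (modify a.txt): modified={a.txt, b.txt, d.txt} staged={a.txt}
After op 6 (git add a.txt): modified={b.txt, d.txt} staged={a.txt}
After op 7 (git commit): modified={b.txt, d.txt} staged={none}
After op 8 (git add b.txt): modified={d.txt} staged={b.txt}
After op 9 (modify a.txt): modified={a.txt, d.txt} staged={b.txt}
After op 10 (git reset a.txt): modified={a.txt, d.txt} staged={b.txt}
After op 11 (git reset d.txt): modified={a.txt, d.txt} staged={b.txt}
After op 12 (git add d.txt): modified={a.txt} staged={b.txt, d.txt}
After op 13 (git commit): modified={a.txt} staged={none}
After op 14 (git add a.txt): modified={none} staged={a.txt}
After op 15 (git add b.txt): modified={none} staged={a.txt}
After op 16 (git add a.txt): modified={none} staged={a.txt}
After op 17 (git reset d.txt): modified={none} staged={a.txt}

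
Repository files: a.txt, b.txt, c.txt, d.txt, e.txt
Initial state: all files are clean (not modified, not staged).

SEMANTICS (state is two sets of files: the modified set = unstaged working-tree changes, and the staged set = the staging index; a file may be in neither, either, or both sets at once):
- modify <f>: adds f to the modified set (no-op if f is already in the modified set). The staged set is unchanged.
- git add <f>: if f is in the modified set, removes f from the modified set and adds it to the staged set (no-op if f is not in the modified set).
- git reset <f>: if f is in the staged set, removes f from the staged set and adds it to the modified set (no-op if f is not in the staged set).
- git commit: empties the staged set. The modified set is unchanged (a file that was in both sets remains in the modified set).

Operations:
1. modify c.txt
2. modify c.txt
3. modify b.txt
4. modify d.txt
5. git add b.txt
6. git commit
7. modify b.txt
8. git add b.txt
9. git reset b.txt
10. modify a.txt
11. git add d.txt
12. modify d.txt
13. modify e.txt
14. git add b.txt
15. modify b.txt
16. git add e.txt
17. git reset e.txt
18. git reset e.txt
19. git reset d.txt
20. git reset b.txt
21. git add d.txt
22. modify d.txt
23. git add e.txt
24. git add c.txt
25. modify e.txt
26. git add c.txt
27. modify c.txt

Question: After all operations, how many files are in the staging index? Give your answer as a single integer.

After op 1 (modify c.txt): modified={c.txt} staged={none}
After op 2 (modify c.txt): modified={c.txt} staged={none}
After op 3 (modify b.txt): modified={b.txt, c.txt} staged={none}
After op 4 (modify d.txt): modified={b.txt, c.txt, d.txt} staged={none}
After op 5 (git add b.txt): modified={c.txt, d.txt} staged={b.txt}
After op 6 (git commit): modified={c.txt, d.txt} staged={none}
After op 7 (modify b.txt): modified={b.txt, c.txt, d.txt} staged={none}
After op 8 (git add b.txt): modified={c.txt, d.txt} staged={b.txt}
After op 9 (git reset b.txt): modified={b.txt, c.txt, d.txt} staged={none}
After op 10 (modify a.txt): modified={a.txt, b.txt, c.txt, d.txt} staged={none}
After op 11 (git add d.txt): modified={a.txt, b.txt, c.txt} staged={d.txt}
After op 12 (modify d.txt): modified={a.txt, b.txt, c.txt, d.txt} staged={d.txt}
After op 13 (modify e.txt): modified={a.txt, b.txt, c.txt, d.txt, e.txt} staged={d.txt}
After op 14 (git add b.txt): modified={a.txt, c.txt, d.txt, e.txt} staged={b.txt, d.txt}
After op 15 (modify b.txt): modified={a.txt, b.txt, c.txt, d.txt, e.txt} staged={b.txt, d.txt}
After op 16 (git add e.txt): modified={a.txt, b.txt, c.txt, d.txt} staged={b.txt, d.txt, e.txt}
After op 17 (git reset e.txt): modified={a.txt, b.txt, c.txt, d.txt, e.txt} staged={b.txt, d.txt}
After op 18 (git reset e.txt): modified={a.txt, b.txt, c.txt, d.txt, e.txt} staged={b.txt, d.txt}
After op 19 (git reset d.txt): modified={a.txt, b.txt, c.txt, d.txt, e.txt} staged={b.txt}
After op 20 (git reset b.txt): modified={a.txt, b.txt, c.txt, d.txt, e.txt} staged={none}
After op 21 (git add d.txt): modified={a.txt, b.txt, c.txt, e.txt} staged={d.txt}
After op 22 (modify d.txt): modified={a.txt, b.txt, c.txt, d.txt, e.txt} staged={d.txt}
After op 23 (git add e.txt): modified={a.txt, b.txt, c.txt, d.txt} staged={d.txt, e.txt}
After op 24 (git add c.txt): modified={a.txt, b.txt, d.txt} staged={c.txt, d.txt, e.txt}
After op 25 (modify e.txt): modified={a.txt, b.txt, d.txt, e.txt} staged={c.txt, d.txt, e.txt}
After op 26 (git add c.txt): modified={a.txt, b.txt, d.txt, e.txt} staged={c.txt, d.txt, e.txt}
After op 27 (modify c.txt): modified={a.txt, b.txt, c.txt, d.txt, e.txt} staged={c.txt, d.txt, e.txt}
Final staged set: {c.txt, d.txt, e.txt} -> count=3

Answer: 3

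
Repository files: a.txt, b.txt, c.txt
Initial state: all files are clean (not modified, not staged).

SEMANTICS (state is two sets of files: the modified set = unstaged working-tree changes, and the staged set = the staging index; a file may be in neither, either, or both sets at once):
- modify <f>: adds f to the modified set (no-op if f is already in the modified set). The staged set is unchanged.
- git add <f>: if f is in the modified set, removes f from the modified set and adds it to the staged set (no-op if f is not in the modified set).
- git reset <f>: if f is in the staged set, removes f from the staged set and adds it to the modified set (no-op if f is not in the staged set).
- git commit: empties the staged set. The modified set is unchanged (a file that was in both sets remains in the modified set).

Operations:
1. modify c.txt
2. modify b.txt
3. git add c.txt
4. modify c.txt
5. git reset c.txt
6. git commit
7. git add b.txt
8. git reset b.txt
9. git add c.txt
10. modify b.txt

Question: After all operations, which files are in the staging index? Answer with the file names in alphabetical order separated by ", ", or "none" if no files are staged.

Answer: c.txt

Derivation:
After op 1 (modify c.txt): modified={c.txt} staged={none}
After op 2 (modify b.txt): modified={b.txt, c.txt} staged={none}
After op 3 (git add c.txt): modified={b.txt} staged={c.txt}
After op 4 (modify c.txt): modified={b.txt, c.txt} staged={c.txt}
After op 5 (git reset c.txt): modified={b.txt, c.txt} staged={none}
After op 6 (git commit): modified={b.txt, c.txt} staged={none}
After op 7 (git add b.txt): modified={c.txt} staged={b.txt}
After op 8 (git reset b.txt): modified={b.txt, c.txt} staged={none}
After op 9 (git add c.txt): modified={b.txt} staged={c.txt}
After op 10 (modify b.txt): modified={b.txt} staged={c.txt}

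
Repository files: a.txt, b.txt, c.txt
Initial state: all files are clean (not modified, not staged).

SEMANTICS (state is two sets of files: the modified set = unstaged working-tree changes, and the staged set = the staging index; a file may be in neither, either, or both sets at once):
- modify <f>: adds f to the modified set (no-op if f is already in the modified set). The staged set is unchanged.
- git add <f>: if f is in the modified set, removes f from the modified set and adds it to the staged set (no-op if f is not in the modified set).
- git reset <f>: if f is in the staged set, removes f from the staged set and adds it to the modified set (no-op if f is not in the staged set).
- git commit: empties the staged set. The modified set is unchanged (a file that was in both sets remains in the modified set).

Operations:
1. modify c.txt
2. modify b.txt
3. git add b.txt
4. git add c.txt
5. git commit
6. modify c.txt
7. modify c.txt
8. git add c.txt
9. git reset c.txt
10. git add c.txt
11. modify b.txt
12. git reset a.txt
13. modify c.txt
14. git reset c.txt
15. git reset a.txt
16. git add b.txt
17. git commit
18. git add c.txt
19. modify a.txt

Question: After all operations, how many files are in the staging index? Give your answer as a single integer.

After op 1 (modify c.txt): modified={c.txt} staged={none}
After op 2 (modify b.txt): modified={b.txt, c.txt} staged={none}
After op 3 (git add b.txt): modified={c.txt} staged={b.txt}
After op 4 (git add c.txt): modified={none} staged={b.txt, c.txt}
After op 5 (git commit): modified={none} staged={none}
After op 6 (modify c.txt): modified={c.txt} staged={none}
After op 7 (modify c.txt): modified={c.txt} staged={none}
After op 8 (git add c.txt): modified={none} staged={c.txt}
After op 9 (git reset c.txt): modified={c.txt} staged={none}
After op 10 (git add c.txt): modified={none} staged={c.txt}
After op 11 (modify b.txt): modified={b.txt} staged={c.txt}
After op 12 (git reset a.txt): modified={b.txt} staged={c.txt}
After op 13 (modify c.txt): modified={b.txt, c.txt} staged={c.txt}
After op 14 (git reset c.txt): modified={b.txt, c.txt} staged={none}
After op 15 (git reset a.txt): modified={b.txt, c.txt} staged={none}
After op 16 (git add b.txt): modified={c.txt} staged={b.txt}
After op 17 (git commit): modified={c.txt} staged={none}
After op 18 (git add c.txt): modified={none} staged={c.txt}
After op 19 (modify a.txt): modified={a.txt} staged={c.txt}
Final staged set: {c.txt} -> count=1

Answer: 1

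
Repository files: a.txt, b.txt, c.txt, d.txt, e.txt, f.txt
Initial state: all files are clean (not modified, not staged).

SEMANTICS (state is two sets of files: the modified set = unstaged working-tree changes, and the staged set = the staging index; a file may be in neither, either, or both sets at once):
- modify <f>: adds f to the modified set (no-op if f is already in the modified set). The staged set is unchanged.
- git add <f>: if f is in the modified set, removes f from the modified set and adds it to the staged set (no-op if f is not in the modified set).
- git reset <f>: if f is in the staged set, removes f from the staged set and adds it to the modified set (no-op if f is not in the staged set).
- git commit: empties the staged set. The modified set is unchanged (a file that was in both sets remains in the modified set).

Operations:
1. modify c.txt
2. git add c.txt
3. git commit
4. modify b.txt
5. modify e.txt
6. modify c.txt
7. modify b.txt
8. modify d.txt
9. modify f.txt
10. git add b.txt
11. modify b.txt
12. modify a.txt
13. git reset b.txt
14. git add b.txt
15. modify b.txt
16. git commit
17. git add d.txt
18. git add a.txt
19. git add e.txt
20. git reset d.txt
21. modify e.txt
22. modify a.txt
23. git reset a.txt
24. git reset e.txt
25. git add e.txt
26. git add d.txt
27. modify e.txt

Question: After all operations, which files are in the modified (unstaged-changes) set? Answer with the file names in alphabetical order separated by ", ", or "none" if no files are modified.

Answer: a.txt, b.txt, c.txt, e.txt, f.txt

Derivation:
After op 1 (modify c.txt): modified={c.txt} staged={none}
After op 2 (git add c.txt): modified={none} staged={c.txt}
After op 3 (git commit): modified={none} staged={none}
After op 4 (modify b.txt): modified={b.txt} staged={none}
After op 5 (modify e.txt): modified={b.txt, e.txt} staged={none}
After op 6 (modify c.txt): modified={b.txt, c.txt, e.txt} staged={none}
After op 7 (modify b.txt): modified={b.txt, c.txt, e.txt} staged={none}
After op 8 (modify d.txt): modified={b.txt, c.txt, d.txt, e.txt} staged={none}
After op 9 (modify f.txt): modified={b.txt, c.txt, d.txt, e.txt, f.txt} staged={none}
After op 10 (git add b.txt): modified={c.txt, d.txt, e.txt, f.txt} staged={b.txt}
After op 11 (modify b.txt): modified={b.txt, c.txt, d.txt, e.txt, f.txt} staged={b.txt}
After op 12 (modify a.txt): modified={a.txt, b.txt, c.txt, d.txt, e.txt, f.txt} staged={b.txt}
After op 13 (git reset b.txt): modified={a.txt, b.txt, c.txt, d.txt, e.txt, f.txt} staged={none}
After op 14 (git add b.txt): modified={a.txt, c.txt, d.txt, e.txt, f.txt} staged={b.txt}
After op 15 (modify b.txt): modified={a.txt, b.txt, c.txt, d.txt, e.txt, f.txt} staged={b.txt}
After op 16 (git commit): modified={a.txt, b.txt, c.txt, d.txt, e.txt, f.txt} staged={none}
After op 17 (git add d.txt): modified={a.txt, b.txt, c.txt, e.txt, f.txt} staged={d.txt}
After op 18 (git add a.txt): modified={b.txt, c.txt, e.txt, f.txt} staged={a.txt, d.txt}
After op 19 (git add e.txt): modified={b.txt, c.txt, f.txt} staged={a.txt, d.txt, e.txt}
After op 20 (git reset d.txt): modified={b.txt, c.txt, d.txt, f.txt} staged={a.txt, e.txt}
After op 21 (modify e.txt): modified={b.txt, c.txt, d.txt, e.txt, f.txt} staged={a.txt, e.txt}
After op 22 (modify a.txt): modified={a.txt, b.txt, c.txt, d.txt, e.txt, f.txt} staged={a.txt, e.txt}
After op 23 (git reset a.txt): modified={a.txt, b.txt, c.txt, d.txt, e.txt, f.txt} staged={e.txt}
After op 24 (git reset e.txt): modified={a.txt, b.txt, c.txt, d.txt, e.txt, f.txt} staged={none}
After op 25 (git add e.txt): modified={a.txt, b.txt, c.txt, d.txt, f.txt} staged={e.txt}
After op 26 (git add d.txt): modified={a.txt, b.txt, c.txt, f.txt} staged={d.txt, e.txt}
After op 27 (modify e.txt): modified={a.txt, b.txt, c.txt, e.txt, f.txt} staged={d.txt, e.txt}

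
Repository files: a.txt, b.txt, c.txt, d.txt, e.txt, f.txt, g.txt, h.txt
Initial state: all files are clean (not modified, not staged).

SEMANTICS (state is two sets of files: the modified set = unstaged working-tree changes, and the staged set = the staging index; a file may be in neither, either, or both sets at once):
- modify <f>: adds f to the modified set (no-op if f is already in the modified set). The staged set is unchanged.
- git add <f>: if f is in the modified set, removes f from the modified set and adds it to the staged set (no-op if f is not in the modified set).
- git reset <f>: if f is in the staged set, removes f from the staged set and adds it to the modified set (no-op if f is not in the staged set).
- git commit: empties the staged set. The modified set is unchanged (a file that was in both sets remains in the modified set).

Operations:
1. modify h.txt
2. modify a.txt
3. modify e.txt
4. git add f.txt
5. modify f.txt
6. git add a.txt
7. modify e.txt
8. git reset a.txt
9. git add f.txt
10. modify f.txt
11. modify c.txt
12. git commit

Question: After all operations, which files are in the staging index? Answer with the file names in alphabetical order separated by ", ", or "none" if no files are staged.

Answer: none

Derivation:
After op 1 (modify h.txt): modified={h.txt} staged={none}
After op 2 (modify a.txt): modified={a.txt, h.txt} staged={none}
After op 3 (modify e.txt): modified={a.txt, e.txt, h.txt} staged={none}
After op 4 (git add f.txt): modified={a.txt, e.txt, h.txt} staged={none}
After op 5 (modify f.txt): modified={a.txt, e.txt, f.txt, h.txt} staged={none}
After op 6 (git add a.txt): modified={e.txt, f.txt, h.txt} staged={a.txt}
After op 7 (modify e.txt): modified={e.txt, f.txt, h.txt} staged={a.txt}
After op 8 (git reset a.txt): modified={a.txt, e.txt, f.txt, h.txt} staged={none}
After op 9 (git add f.txt): modified={a.txt, e.txt, h.txt} staged={f.txt}
After op 10 (modify f.txt): modified={a.txt, e.txt, f.txt, h.txt} staged={f.txt}
After op 11 (modify c.txt): modified={a.txt, c.txt, e.txt, f.txt, h.txt} staged={f.txt}
After op 12 (git commit): modified={a.txt, c.txt, e.txt, f.txt, h.txt} staged={none}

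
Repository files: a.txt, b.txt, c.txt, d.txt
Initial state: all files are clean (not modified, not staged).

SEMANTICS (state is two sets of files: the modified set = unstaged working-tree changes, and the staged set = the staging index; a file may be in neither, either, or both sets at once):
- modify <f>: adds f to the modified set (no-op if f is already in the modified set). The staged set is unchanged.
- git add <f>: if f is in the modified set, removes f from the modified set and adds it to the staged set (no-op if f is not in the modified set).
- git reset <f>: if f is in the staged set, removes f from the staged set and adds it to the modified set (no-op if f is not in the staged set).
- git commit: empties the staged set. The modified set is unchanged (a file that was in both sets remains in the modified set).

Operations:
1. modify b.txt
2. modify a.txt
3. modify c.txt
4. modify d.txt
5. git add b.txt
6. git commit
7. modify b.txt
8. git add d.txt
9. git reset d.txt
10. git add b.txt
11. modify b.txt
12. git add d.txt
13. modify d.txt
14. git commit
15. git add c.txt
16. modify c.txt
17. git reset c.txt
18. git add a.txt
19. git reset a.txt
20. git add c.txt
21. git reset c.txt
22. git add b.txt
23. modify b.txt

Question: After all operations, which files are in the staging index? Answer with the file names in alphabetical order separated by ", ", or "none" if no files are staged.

After op 1 (modify b.txt): modified={b.txt} staged={none}
After op 2 (modify a.txt): modified={a.txt, b.txt} staged={none}
After op 3 (modify c.txt): modified={a.txt, b.txt, c.txt} staged={none}
After op 4 (modify d.txt): modified={a.txt, b.txt, c.txt, d.txt} staged={none}
After op 5 (git add b.txt): modified={a.txt, c.txt, d.txt} staged={b.txt}
After op 6 (git commit): modified={a.txt, c.txt, d.txt} staged={none}
After op 7 (modify b.txt): modified={a.txt, b.txt, c.txt, d.txt} staged={none}
After op 8 (git add d.txt): modified={a.txt, b.txt, c.txt} staged={d.txt}
After op 9 (git reset d.txt): modified={a.txt, b.txt, c.txt, d.txt} staged={none}
After op 10 (git add b.txt): modified={a.txt, c.txt, d.txt} staged={b.txt}
After op 11 (modify b.txt): modified={a.txt, b.txt, c.txt, d.txt} staged={b.txt}
After op 12 (git add d.txt): modified={a.txt, b.txt, c.txt} staged={b.txt, d.txt}
After op 13 (modify d.txt): modified={a.txt, b.txt, c.txt, d.txt} staged={b.txt, d.txt}
After op 14 (git commit): modified={a.txt, b.txt, c.txt, d.txt} staged={none}
After op 15 (git add c.txt): modified={a.txt, b.txt, d.txt} staged={c.txt}
After op 16 (modify c.txt): modified={a.txt, b.txt, c.txt, d.txt} staged={c.txt}
After op 17 (git reset c.txt): modified={a.txt, b.txt, c.txt, d.txt} staged={none}
After op 18 (git add a.txt): modified={b.txt, c.txt, d.txt} staged={a.txt}
After op 19 (git reset a.txt): modified={a.txt, b.txt, c.txt, d.txt} staged={none}
After op 20 (git add c.txt): modified={a.txt, b.txt, d.txt} staged={c.txt}
After op 21 (git reset c.txt): modified={a.txt, b.txt, c.txt, d.txt} staged={none}
After op 22 (git add b.txt): modified={a.txt, c.txt, d.txt} staged={b.txt}
After op 23 (modify b.txt): modified={a.txt, b.txt, c.txt, d.txt} staged={b.txt}

Answer: b.txt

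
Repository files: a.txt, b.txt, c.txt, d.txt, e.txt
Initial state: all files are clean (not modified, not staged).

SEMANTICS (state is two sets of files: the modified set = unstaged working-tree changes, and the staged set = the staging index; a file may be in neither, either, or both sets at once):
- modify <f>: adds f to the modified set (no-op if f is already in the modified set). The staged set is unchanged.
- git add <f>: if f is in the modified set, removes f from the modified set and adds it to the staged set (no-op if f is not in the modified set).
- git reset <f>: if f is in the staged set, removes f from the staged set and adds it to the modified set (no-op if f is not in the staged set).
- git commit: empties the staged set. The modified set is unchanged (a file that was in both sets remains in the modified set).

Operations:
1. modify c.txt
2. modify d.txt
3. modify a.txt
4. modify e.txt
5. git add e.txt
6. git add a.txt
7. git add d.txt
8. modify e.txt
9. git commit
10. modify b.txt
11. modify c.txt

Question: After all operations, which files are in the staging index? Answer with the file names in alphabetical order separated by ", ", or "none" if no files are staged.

Answer: none

Derivation:
After op 1 (modify c.txt): modified={c.txt} staged={none}
After op 2 (modify d.txt): modified={c.txt, d.txt} staged={none}
After op 3 (modify a.txt): modified={a.txt, c.txt, d.txt} staged={none}
After op 4 (modify e.txt): modified={a.txt, c.txt, d.txt, e.txt} staged={none}
After op 5 (git add e.txt): modified={a.txt, c.txt, d.txt} staged={e.txt}
After op 6 (git add a.txt): modified={c.txt, d.txt} staged={a.txt, e.txt}
After op 7 (git add d.txt): modified={c.txt} staged={a.txt, d.txt, e.txt}
After op 8 (modify e.txt): modified={c.txt, e.txt} staged={a.txt, d.txt, e.txt}
After op 9 (git commit): modified={c.txt, e.txt} staged={none}
After op 10 (modify b.txt): modified={b.txt, c.txt, e.txt} staged={none}
After op 11 (modify c.txt): modified={b.txt, c.txt, e.txt} staged={none}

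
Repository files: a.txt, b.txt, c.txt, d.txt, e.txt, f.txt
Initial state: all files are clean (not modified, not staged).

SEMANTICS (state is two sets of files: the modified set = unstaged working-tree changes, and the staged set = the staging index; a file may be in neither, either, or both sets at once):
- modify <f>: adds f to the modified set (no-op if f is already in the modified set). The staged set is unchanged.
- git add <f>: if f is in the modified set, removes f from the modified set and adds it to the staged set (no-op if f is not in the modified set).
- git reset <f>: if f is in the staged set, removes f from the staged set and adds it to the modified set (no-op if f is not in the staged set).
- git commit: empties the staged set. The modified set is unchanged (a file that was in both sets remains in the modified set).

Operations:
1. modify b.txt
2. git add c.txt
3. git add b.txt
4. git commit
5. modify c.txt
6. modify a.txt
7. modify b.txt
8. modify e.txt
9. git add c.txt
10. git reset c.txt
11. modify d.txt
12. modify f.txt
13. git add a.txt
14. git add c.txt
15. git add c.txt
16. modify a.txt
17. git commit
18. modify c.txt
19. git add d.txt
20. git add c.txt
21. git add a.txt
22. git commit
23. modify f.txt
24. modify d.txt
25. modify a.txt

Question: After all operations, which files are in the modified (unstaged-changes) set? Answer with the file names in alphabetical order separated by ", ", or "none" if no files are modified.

After op 1 (modify b.txt): modified={b.txt} staged={none}
After op 2 (git add c.txt): modified={b.txt} staged={none}
After op 3 (git add b.txt): modified={none} staged={b.txt}
After op 4 (git commit): modified={none} staged={none}
After op 5 (modify c.txt): modified={c.txt} staged={none}
After op 6 (modify a.txt): modified={a.txt, c.txt} staged={none}
After op 7 (modify b.txt): modified={a.txt, b.txt, c.txt} staged={none}
After op 8 (modify e.txt): modified={a.txt, b.txt, c.txt, e.txt} staged={none}
After op 9 (git add c.txt): modified={a.txt, b.txt, e.txt} staged={c.txt}
After op 10 (git reset c.txt): modified={a.txt, b.txt, c.txt, e.txt} staged={none}
After op 11 (modify d.txt): modified={a.txt, b.txt, c.txt, d.txt, e.txt} staged={none}
After op 12 (modify f.txt): modified={a.txt, b.txt, c.txt, d.txt, e.txt, f.txt} staged={none}
After op 13 (git add a.txt): modified={b.txt, c.txt, d.txt, e.txt, f.txt} staged={a.txt}
After op 14 (git add c.txt): modified={b.txt, d.txt, e.txt, f.txt} staged={a.txt, c.txt}
After op 15 (git add c.txt): modified={b.txt, d.txt, e.txt, f.txt} staged={a.txt, c.txt}
After op 16 (modify a.txt): modified={a.txt, b.txt, d.txt, e.txt, f.txt} staged={a.txt, c.txt}
After op 17 (git commit): modified={a.txt, b.txt, d.txt, e.txt, f.txt} staged={none}
After op 18 (modify c.txt): modified={a.txt, b.txt, c.txt, d.txt, e.txt, f.txt} staged={none}
After op 19 (git add d.txt): modified={a.txt, b.txt, c.txt, e.txt, f.txt} staged={d.txt}
After op 20 (git add c.txt): modified={a.txt, b.txt, e.txt, f.txt} staged={c.txt, d.txt}
After op 21 (git add a.txt): modified={b.txt, e.txt, f.txt} staged={a.txt, c.txt, d.txt}
After op 22 (git commit): modified={b.txt, e.txt, f.txt} staged={none}
After op 23 (modify f.txt): modified={b.txt, e.txt, f.txt} staged={none}
After op 24 (modify d.txt): modified={b.txt, d.txt, e.txt, f.txt} staged={none}
After op 25 (modify a.txt): modified={a.txt, b.txt, d.txt, e.txt, f.txt} staged={none}

Answer: a.txt, b.txt, d.txt, e.txt, f.txt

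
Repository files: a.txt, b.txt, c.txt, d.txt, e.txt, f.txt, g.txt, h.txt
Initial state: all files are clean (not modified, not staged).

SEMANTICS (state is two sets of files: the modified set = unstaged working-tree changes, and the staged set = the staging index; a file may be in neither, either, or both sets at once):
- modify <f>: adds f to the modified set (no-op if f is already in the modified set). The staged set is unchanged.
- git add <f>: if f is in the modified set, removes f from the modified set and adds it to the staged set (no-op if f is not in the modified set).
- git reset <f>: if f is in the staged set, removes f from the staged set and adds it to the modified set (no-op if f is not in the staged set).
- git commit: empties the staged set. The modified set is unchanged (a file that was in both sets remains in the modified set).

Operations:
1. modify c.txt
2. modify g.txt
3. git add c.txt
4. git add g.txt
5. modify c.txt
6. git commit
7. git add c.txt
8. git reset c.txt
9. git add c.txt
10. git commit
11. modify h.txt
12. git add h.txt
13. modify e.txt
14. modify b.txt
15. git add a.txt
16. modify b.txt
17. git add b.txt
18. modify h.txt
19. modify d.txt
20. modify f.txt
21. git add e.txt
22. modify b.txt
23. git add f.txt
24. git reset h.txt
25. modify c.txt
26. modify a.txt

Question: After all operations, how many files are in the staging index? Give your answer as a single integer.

After op 1 (modify c.txt): modified={c.txt} staged={none}
After op 2 (modify g.txt): modified={c.txt, g.txt} staged={none}
After op 3 (git add c.txt): modified={g.txt} staged={c.txt}
After op 4 (git add g.txt): modified={none} staged={c.txt, g.txt}
After op 5 (modify c.txt): modified={c.txt} staged={c.txt, g.txt}
After op 6 (git commit): modified={c.txt} staged={none}
After op 7 (git add c.txt): modified={none} staged={c.txt}
After op 8 (git reset c.txt): modified={c.txt} staged={none}
After op 9 (git add c.txt): modified={none} staged={c.txt}
After op 10 (git commit): modified={none} staged={none}
After op 11 (modify h.txt): modified={h.txt} staged={none}
After op 12 (git add h.txt): modified={none} staged={h.txt}
After op 13 (modify e.txt): modified={e.txt} staged={h.txt}
After op 14 (modify b.txt): modified={b.txt, e.txt} staged={h.txt}
After op 15 (git add a.txt): modified={b.txt, e.txt} staged={h.txt}
After op 16 (modify b.txt): modified={b.txt, e.txt} staged={h.txt}
After op 17 (git add b.txt): modified={e.txt} staged={b.txt, h.txt}
After op 18 (modify h.txt): modified={e.txt, h.txt} staged={b.txt, h.txt}
After op 19 (modify d.txt): modified={d.txt, e.txt, h.txt} staged={b.txt, h.txt}
After op 20 (modify f.txt): modified={d.txt, e.txt, f.txt, h.txt} staged={b.txt, h.txt}
After op 21 (git add e.txt): modified={d.txt, f.txt, h.txt} staged={b.txt, e.txt, h.txt}
After op 22 (modify b.txt): modified={b.txt, d.txt, f.txt, h.txt} staged={b.txt, e.txt, h.txt}
After op 23 (git add f.txt): modified={b.txt, d.txt, h.txt} staged={b.txt, e.txt, f.txt, h.txt}
After op 24 (git reset h.txt): modified={b.txt, d.txt, h.txt} staged={b.txt, e.txt, f.txt}
After op 25 (modify c.txt): modified={b.txt, c.txt, d.txt, h.txt} staged={b.txt, e.txt, f.txt}
After op 26 (modify a.txt): modified={a.txt, b.txt, c.txt, d.txt, h.txt} staged={b.txt, e.txt, f.txt}
Final staged set: {b.txt, e.txt, f.txt} -> count=3

Answer: 3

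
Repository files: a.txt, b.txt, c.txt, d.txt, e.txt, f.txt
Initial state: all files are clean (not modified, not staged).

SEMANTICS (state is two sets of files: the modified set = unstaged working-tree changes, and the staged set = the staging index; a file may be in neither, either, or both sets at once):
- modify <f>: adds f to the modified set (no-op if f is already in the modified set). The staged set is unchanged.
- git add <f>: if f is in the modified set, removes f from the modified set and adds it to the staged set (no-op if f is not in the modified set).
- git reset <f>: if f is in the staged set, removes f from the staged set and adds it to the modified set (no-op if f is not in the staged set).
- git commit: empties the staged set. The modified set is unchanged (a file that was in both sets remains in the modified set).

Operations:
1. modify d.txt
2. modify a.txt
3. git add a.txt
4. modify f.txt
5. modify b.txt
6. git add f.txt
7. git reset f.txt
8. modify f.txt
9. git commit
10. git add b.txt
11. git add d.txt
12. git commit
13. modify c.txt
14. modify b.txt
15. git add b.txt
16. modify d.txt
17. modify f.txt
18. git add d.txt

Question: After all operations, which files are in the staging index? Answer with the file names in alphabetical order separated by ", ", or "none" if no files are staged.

Answer: b.txt, d.txt

Derivation:
After op 1 (modify d.txt): modified={d.txt} staged={none}
After op 2 (modify a.txt): modified={a.txt, d.txt} staged={none}
After op 3 (git add a.txt): modified={d.txt} staged={a.txt}
After op 4 (modify f.txt): modified={d.txt, f.txt} staged={a.txt}
After op 5 (modify b.txt): modified={b.txt, d.txt, f.txt} staged={a.txt}
After op 6 (git add f.txt): modified={b.txt, d.txt} staged={a.txt, f.txt}
After op 7 (git reset f.txt): modified={b.txt, d.txt, f.txt} staged={a.txt}
After op 8 (modify f.txt): modified={b.txt, d.txt, f.txt} staged={a.txt}
After op 9 (git commit): modified={b.txt, d.txt, f.txt} staged={none}
After op 10 (git add b.txt): modified={d.txt, f.txt} staged={b.txt}
After op 11 (git add d.txt): modified={f.txt} staged={b.txt, d.txt}
After op 12 (git commit): modified={f.txt} staged={none}
After op 13 (modify c.txt): modified={c.txt, f.txt} staged={none}
After op 14 (modify b.txt): modified={b.txt, c.txt, f.txt} staged={none}
After op 15 (git add b.txt): modified={c.txt, f.txt} staged={b.txt}
After op 16 (modify d.txt): modified={c.txt, d.txt, f.txt} staged={b.txt}
After op 17 (modify f.txt): modified={c.txt, d.txt, f.txt} staged={b.txt}
After op 18 (git add d.txt): modified={c.txt, f.txt} staged={b.txt, d.txt}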